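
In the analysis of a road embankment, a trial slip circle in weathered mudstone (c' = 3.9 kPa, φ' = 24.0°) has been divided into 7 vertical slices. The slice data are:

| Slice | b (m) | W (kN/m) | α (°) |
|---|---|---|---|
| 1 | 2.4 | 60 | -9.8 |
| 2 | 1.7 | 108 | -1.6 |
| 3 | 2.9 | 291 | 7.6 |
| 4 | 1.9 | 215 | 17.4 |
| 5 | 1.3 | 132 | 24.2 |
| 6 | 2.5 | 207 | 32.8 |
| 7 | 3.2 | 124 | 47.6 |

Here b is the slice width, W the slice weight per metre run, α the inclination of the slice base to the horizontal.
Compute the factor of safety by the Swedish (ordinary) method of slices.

FS = 1.54

Ordinary method of slices: FS = Σ[c'·Δl_i + (W_i cosα_i)·tanφ'] / Σ W_i sinα_i, with Δl_i = b_i / cosα_i.
Slice 1: Δl = 2.4/cos(-9.8°) = 2.436 m; N'_1 = 60·cos(-9.8°) = 59.1; c'Δl = 9.50; W sinα = -10.2
Slice 2: Δl = 1.7/cos(-1.6°) = 1.701 m; N'_2 = 108·cos(-1.6°) = 108.0; c'Δl = 6.63; W sinα = -3.0
Slice 3: Δl = 2.9/cos7.6° = 2.926 m; N'_3 = 291·cos7.6° = 288.4; c'Δl = 11.41; W sinα = 38.5
Slice 4: Δl = 1.9/cos17.4° = 1.991 m; N'_4 = 215·cos17.4° = 205.2; c'Δl = 7.77; W sinα = 64.3
Slice 5: Δl = 1.3/cos24.2° = 1.425 m; N'_5 = 132·cos24.2° = 120.4; c'Δl = 5.56; W sinα = 54.1
Slice 6: Δl = 2.5/cos32.8° = 2.974 m; N'_6 = 207·cos32.8° = 174.0; c'Δl = 11.60; W sinα = 112.1
Slice 7: Δl = 3.2/cos47.6° = 4.746 m; N'_7 = 124·cos47.6° = 83.6; c'Δl = 18.51; W sinα = 91.6
Σc'Δl = 71.0 kN/m; ΣN' = 1038.7 kN/m; ΣW sinα = 347.4 kN/m
Resisting = 71.0 + 1038.7·tan24.0° = 71.0 + 462.5 = 533.4 kN/m
FS = 533.4 / 347.4 = 1.536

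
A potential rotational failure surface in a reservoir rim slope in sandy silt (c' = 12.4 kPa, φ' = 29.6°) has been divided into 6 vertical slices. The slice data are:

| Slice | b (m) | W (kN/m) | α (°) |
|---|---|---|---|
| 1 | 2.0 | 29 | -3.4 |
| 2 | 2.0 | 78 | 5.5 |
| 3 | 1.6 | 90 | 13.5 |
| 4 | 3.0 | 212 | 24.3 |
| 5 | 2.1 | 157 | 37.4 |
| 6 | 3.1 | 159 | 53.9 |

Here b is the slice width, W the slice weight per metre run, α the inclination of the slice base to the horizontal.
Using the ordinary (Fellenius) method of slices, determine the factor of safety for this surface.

Ordinary method of slices: FS = Σ[c'·Δl_i + (W_i cosα_i)·tanφ'] / Σ W_i sinα_i, with Δl_i = b_i / cosα_i.
Slice 1: Δl = 2.0/cos(-3.4°) = 2.004 m; N'_1 = 29·cos(-3.4°) = 28.9; c'Δl = 24.84; W sinα = -1.7
Slice 2: Δl = 2.0/cos5.5° = 2.009 m; N'_2 = 78·cos5.5° = 77.6; c'Δl = 24.91; W sinα = 7.5
Slice 3: Δl = 1.6/cos13.5° = 1.645 m; N'_3 = 90·cos13.5° = 87.5; c'Δl = 20.40; W sinα = 21.0
Slice 4: Δl = 3.0/cos24.3° = 3.292 m; N'_4 = 212·cos24.3° = 193.2; c'Δl = 40.82; W sinα = 87.2
Slice 5: Δl = 2.1/cos37.4° = 2.643 m; N'_5 = 157·cos37.4° = 124.7; c'Δl = 32.78; W sinα = 95.4
Slice 6: Δl = 3.1/cos53.9° = 5.261 m; N'_6 = 159·cos53.9° = 93.7; c'Δl = 65.24; W sinα = 128.5
Σc'Δl = 209.0 kN/m; ΣN' = 605.7 kN/m; ΣW sinα = 337.8 kN/m
Resisting = 209.0 + 605.7·tan29.6° = 209.0 + 344.1 = 553.1 kN/m
FS = 553.1 / 337.8 = 1.637

FS = 1.64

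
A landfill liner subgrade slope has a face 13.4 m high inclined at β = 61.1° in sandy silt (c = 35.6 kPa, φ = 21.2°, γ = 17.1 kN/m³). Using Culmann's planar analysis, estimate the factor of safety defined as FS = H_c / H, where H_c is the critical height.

FS = 2.18

H_c = (4c/γ) · sinβ cosφ / [1 − cos(β − φ)]
    = (4·35.6/17.1) · sin61.1°·cos21.2° / [1 − cos39.9°]
    = 8.327 · 0.8162 / 0.2328 = 29.19 m
FS = H_c / H = 29.19 / 13.4 = 2.179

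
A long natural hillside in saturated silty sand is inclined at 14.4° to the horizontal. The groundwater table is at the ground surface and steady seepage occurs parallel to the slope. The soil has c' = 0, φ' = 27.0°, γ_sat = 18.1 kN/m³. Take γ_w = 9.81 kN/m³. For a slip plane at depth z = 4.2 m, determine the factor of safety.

FS = 0.91

With seepage parallel to the slope and the water table at the surface, the effective normal stress on the slip plane uses the buoyant unit weight γ' = γ_sat − γ_w while the driving shear stress uses γ_sat:
FS = [c' + γ' z cos²β tanφ'] / [γ_sat z sinβ cosβ]
(For c' = 0 this reduces to FS = (γ'/γ_sat)·tanφ'/tanβ.)
γ' = 18.1 − 9.81 = 8.29 kN/m³
Numerator = 0.0 + 8.29·4.2·cos²14.4°·tan27.0° = 0.0 + 8.29·4.2·0.9382·0.5095 = 16.643 kPa
Denominator = 18.1·4.2·sin14.4°·cos14.4° = 18.1·4.2·0.2487·0.9686 = 18.311 kPa
FS = 16.643 / 18.311 = 0.909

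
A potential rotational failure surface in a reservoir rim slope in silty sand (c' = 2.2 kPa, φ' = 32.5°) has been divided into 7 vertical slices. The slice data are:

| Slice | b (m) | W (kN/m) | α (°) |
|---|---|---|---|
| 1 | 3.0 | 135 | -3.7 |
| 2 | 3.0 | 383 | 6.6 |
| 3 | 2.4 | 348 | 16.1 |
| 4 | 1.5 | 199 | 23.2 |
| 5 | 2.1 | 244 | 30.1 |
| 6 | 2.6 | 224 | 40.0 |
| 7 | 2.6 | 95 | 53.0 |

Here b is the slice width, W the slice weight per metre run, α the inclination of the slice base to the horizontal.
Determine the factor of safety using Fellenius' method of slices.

FS = 1.78

Ordinary method of slices: FS = Σ[c'·Δl_i + (W_i cosα_i)·tanφ'] / Σ W_i sinα_i, with Δl_i = b_i / cosα_i.
Slice 1: Δl = 3.0/cos(-3.7°) = 3.006 m; N'_1 = 135·cos(-3.7°) = 134.7; c'Δl = 6.61; W sinα = -8.7
Slice 2: Δl = 3.0/cos6.6° = 3.020 m; N'_2 = 383·cos6.6° = 380.5; c'Δl = 6.64; W sinα = 44.0
Slice 3: Δl = 2.4/cos16.1° = 2.498 m; N'_3 = 348·cos16.1° = 334.4; c'Δl = 5.50; W sinα = 96.5
Slice 4: Δl = 1.5/cos23.2° = 1.632 m; N'_4 = 199·cos23.2° = 182.9; c'Δl = 3.59; W sinα = 78.4
Slice 5: Δl = 2.1/cos30.1° = 2.427 m; N'_5 = 244·cos30.1° = 211.1; c'Δl = 5.34; W sinα = 122.4
Slice 6: Δl = 2.6/cos40.0° = 3.394 m; N'_6 = 224·cos40.0° = 171.6; c'Δl = 7.47; W sinα = 144.0
Slice 7: Δl = 2.6/cos53.0° = 4.320 m; N'_7 = 95·cos53.0° = 57.2; c'Δl = 9.50; W sinα = 75.9
Σc'Δl = 44.7 kN/m; ΣN' = 1472.3 kN/m; ΣW sinα = 552.4 kN/m
Resisting = 44.7 + 1472.3·tan32.5° = 44.7 + 938.0 = 982.6 kN/m
FS = 982.6 / 552.4 = 1.779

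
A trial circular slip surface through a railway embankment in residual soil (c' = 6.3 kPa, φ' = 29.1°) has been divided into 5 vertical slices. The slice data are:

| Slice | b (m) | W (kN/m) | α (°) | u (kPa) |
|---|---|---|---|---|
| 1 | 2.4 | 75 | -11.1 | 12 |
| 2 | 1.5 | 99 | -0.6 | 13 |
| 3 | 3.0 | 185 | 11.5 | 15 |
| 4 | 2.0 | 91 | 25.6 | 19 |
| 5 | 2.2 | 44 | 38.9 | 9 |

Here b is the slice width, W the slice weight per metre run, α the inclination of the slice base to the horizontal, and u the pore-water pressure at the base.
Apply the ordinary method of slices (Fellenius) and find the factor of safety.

Ordinary method of slices: FS = Σ[c'·Δl_i + (W_i cosα_i − u_i·Δl_i)·tanφ'] / Σ W_i sinα_i, with Δl_i = b_i / cosα_i.
Slice 1: Δl = 2.4/cos(-11.1°) = 2.446 m; N'_1 = 75·cos(-11.1°) − 12·2.446 = 44.2; c'Δl = 15.41; W sinα = -14.4
Slice 2: Δl = 1.5/cos(-0.6°) = 1.500 m; N'_2 = 99·cos(-0.6°) − 13·1.500 = 79.5; c'Δl = 9.45; W sinα = -1.0
Slice 3: Δl = 3.0/cos11.5° = 3.061 m; N'_3 = 185·cos11.5° − 15·3.061 = 135.4; c'Δl = 19.29; W sinα = 36.9
Slice 4: Δl = 2.0/cos25.6° = 2.218 m; N'_4 = 91·cos25.6° − 19·2.218 = 39.9; c'Δl = 13.97; W sinα = 39.3
Slice 5: Δl = 2.2/cos38.9° = 2.827 m; N'_5 = 44·cos38.9° − 9·2.827 = 8.8; c'Δl = 17.81; W sinα = 27.6
Σc'Δl = 75.9 kN/m; ΣN' = 307.8 kN/m; ΣW sinα = 88.4 kN/m
Resisting = 75.9 + 307.8·tan29.1° = 75.9 + 171.3 = 247.3 kN/m
FS = 247.3 / 88.4 = 2.798

FS = 2.80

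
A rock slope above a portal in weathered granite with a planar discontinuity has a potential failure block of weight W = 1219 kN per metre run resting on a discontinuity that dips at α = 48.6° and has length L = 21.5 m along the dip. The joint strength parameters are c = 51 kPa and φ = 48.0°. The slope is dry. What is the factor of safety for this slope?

Resolving the block weight along and normal to the plane and applying the Mohr–Coulomb strength on the joint:
N' = W cosα = 1219·cos48.6° = 806.1 kN/m
Driving force T = W sinα = 1219·sin48.6° = 914.4 kN/m
Resisting force R = c·L + N'·tanφ = 51·21.5 + 806.1·tan48.0° = 1096.5 + 895.3 = 1991.8 kN/m
FS = R / T = 1991.8 / 914.4 = 2.178

FS = 2.18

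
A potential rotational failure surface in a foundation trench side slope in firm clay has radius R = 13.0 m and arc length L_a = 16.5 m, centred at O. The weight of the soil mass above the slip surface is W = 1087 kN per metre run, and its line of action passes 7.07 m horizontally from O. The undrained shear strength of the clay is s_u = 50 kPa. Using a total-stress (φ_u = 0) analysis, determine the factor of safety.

FS = 1.40

Taking moments about the centre O, the resisting moment is provided by the undrained shear strength acting along the arc:
M_R = s_u·L_a·R = 50·16.50·13.0 = 10725.0 kN·m/m
M_D = W·d = 1087·7.07 = 7685.1 kN·m/m
FS = M_R / M_D = 10725.0 / 7685.1 = 1.396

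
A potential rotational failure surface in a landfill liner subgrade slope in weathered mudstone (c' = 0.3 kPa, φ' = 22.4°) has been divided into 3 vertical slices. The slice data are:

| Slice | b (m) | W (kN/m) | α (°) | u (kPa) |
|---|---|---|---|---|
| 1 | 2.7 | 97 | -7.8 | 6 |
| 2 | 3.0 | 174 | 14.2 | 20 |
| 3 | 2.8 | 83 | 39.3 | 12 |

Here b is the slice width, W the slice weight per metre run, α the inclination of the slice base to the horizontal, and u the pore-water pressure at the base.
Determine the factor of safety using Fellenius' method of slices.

Ordinary method of slices: FS = Σ[c'·Δl_i + (W_i cosα_i − u_i·Δl_i)·tanφ'] / Σ W_i sinα_i, with Δl_i = b_i / cosα_i.
Slice 1: Δl = 2.7/cos(-7.8°) = 2.725 m; N'_1 = 97·cos(-7.8°) − 6·2.725 = 79.8; c'Δl = 0.82; W sinα = -13.2
Slice 2: Δl = 3.0/cos14.2° = 3.095 m; N'_2 = 174·cos14.2° − 20·3.095 = 106.8; c'Δl = 0.93; W sinα = 42.7
Slice 3: Δl = 2.8/cos39.3° = 3.618 m; N'_3 = 83·cos39.3° − 12·3.618 = 20.8; c'Δl = 1.09; W sinα = 52.6
Σc'Δl = 2.8 kN/m; ΣN' = 207.4 kN/m; ΣW sinα = 82.1 kN/m
Resisting = 2.8 + 207.4·tan22.4° = 2.8 + 85.5 = 88.3 kN/m
FS = 88.3 / 82.1 = 1.076

FS = 1.08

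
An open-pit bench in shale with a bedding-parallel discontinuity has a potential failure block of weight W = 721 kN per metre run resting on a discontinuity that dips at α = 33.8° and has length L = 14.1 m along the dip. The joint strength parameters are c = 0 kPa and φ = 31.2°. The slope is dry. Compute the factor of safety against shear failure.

FS = 0.90

Resolving the block weight along and normal to the plane and applying the Mohr–Coulomb strength on the joint:
N' = W cosα = 721·cos33.8° = 599.1 kN/m
Driving force T = W sinα = 721·sin33.8° = 401.1 kN/m
Resisting force R = c·L + N'·tanφ = 0·14.1 + 599.1·tan31.2° = 0.0 + 362.9 = 362.9 kN/m
FS = R / T = 362.9 / 401.1 = 0.905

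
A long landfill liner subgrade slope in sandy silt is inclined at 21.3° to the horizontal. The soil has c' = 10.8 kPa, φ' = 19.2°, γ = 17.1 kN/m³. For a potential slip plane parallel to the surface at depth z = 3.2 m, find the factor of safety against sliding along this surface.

FS = 1.48

For an infinite slope with a slip plane parallel to the surface (no pore pressure): FS = [c' + γz cos²β tanφ'] / [γz sinβ cosβ].
γz = 17.1·3.2 = 54.72 kN/m²
Numerator = 10.8 + 54.72·cos²21.3°·tan19.2° = 10.8 + 54.72·0.8680·0.3482 = 27.341 kPa
Denominator = 54.72·sin21.3°·cos21.3° = 54.72·0.3633·0.9317 = 18.519 kPa
FS = 27.341 / 18.519 = 1.476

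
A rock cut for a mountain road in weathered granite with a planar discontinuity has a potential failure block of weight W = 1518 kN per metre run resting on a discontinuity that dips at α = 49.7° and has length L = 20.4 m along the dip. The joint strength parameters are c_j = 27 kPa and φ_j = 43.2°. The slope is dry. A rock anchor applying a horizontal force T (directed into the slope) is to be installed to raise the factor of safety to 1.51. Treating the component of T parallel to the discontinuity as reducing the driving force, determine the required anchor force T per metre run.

T = 163 kN/m

Resolving forces along and normal to the sliding plane, with the horizontal anchor force T adding T·sinα to the effective normal force and T·cosα acting up the plane against the driving force:
FS = [c_jL + (W cosα + T sinα) tanφ_j] / [W sinα − T cosα]
Without the anchor: N' = 981.8 kN/m, driving T_d = 1157.7 kN/m, resisting R = 27·20.4 + 981.8·tan43.2° = 1472.8 kN/m, FS = 1.27.
Setting FS = 1.51 and solving for T:
1.51·(1157.7 − T cos49.7°) = 1472.8 + T sin49.7°·tan43.2°
T·(sin49.7°·tan43.2° + 1.51·cos49.7°) = 1.51·1157.7 − 1472.8
T·(0.7627·0.9391 + 1.51·0.6468) = 1748.2 − 1472.8 = 275.4
T·1.6928 = 275.4
T = 162.7 kN/m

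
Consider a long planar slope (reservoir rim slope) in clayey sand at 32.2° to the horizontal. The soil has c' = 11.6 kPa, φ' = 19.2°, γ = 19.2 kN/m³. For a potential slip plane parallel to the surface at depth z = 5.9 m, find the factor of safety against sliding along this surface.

FS = 0.78

For an infinite slope with a slip plane parallel to the surface (no pore pressure): FS = [c' + γz cos²β tanφ'] / [γz sinβ cosβ].
γz = 19.2·5.9 = 113.28 kN/m²
Numerator = 11.6 + 113.28·cos²32.2°·tan19.2° = 11.6 + 113.28·0.7160·0.3482 = 39.847 kPa
Denominator = 113.28·sin32.2°·cos32.2° = 113.28·0.5329·0.8462 = 51.080 kPa
FS = 39.847 / 51.080 = 0.780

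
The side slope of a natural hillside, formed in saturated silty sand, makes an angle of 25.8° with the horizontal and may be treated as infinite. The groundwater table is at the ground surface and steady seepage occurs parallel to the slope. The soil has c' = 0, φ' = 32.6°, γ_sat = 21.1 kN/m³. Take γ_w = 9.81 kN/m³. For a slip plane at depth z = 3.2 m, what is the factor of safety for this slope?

With seepage parallel to the slope and the water table at the surface, the effective normal stress on the slip plane uses the buoyant unit weight γ' = γ_sat − γ_w while the driving shear stress uses γ_sat:
FS = [c' + γ' z cos²β tanφ'] / [γ_sat z sinβ cosβ]
(For c' = 0 this reduces to FS = (γ'/γ_sat)·tanφ'/tanβ.)
γ' = 21.1 − 9.81 = 11.29 kN/m³
Numerator = 0.0 + 11.29·3.2·cos²25.8°·tan32.6° = 0.0 + 11.29·3.2·0.8106·0.6395 = 18.728 kPa
Denominator = 21.1·3.2·sin25.8°·cos25.8° = 21.1·3.2·0.4352·0.9003 = 26.457 kPa
FS = 18.728 / 26.457 = 0.708

FS = 0.71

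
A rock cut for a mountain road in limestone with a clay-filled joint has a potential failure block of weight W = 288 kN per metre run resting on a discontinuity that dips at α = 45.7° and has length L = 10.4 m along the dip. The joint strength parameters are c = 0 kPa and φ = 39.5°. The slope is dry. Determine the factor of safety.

FS = 0.80

Resolving the block weight along and normal to the plane and applying the Mohr–Coulomb strength on the joint:
N' = W cosα = 288·cos45.7° = 201.1 kN/m
Driving force T = W sinα = 288·sin45.7° = 206.1 kN/m
Resisting force R = c·L + N'·tanφ = 0·10.4 + 201.1·tan39.5° = 0.0 + 165.8 = 165.8 kN/m
FS = R / T = 165.8 / 206.1 = 0.804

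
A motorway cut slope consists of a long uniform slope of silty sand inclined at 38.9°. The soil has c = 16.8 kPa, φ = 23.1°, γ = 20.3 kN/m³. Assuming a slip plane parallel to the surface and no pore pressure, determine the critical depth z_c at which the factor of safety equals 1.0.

z_c = 3.59 m

Setting FS = 1.00 in FS = [c + γz cos²β tanφ] / [γz sinβ cosβ] and solving for z:
z = c / [γ cosβ (FS·sinβ − cosβ·tanφ)]
  = 16.8 / [20.3·cos38.9°·(1.00·sin38.9° − cos38.9°·tan23.1°)]
  = 16.8 / [20.3·0.7782·(1.00·0.6280 − 0.7782·0.4265)]
  = 16.8 / 4.6765 = 3.592 m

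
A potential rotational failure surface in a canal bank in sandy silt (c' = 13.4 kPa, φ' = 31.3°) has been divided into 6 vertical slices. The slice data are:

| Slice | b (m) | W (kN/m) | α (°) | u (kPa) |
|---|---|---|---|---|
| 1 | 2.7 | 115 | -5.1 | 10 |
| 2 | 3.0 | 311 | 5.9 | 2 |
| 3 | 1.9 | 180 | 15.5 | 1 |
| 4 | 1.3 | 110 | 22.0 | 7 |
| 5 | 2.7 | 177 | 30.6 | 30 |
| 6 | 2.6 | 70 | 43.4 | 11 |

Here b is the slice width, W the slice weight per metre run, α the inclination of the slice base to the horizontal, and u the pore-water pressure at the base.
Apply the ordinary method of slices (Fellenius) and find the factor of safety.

Ordinary method of slices: FS = Σ[c'·Δl_i + (W_i cosα_i − u_i·Δl_i)·tanφ'] / Σ W_i sinα_i, with Δl_i = b_i / cosα_i.
Slice 1: Δl = 2.7/cos(-5.1°) = 2.711 m; N'_1 = 115·cos(-5.1°) − 10·2.711 = 87.4; c'Δl = 36.32; W sinα = -10.2
Slice 2: Δl = 3.0/cos5.9° = 3.016 m; N'_2 = 311·cos5.9° − 2·3.016 = 303.3; c'Δl = 40.41; W sinα = 32.0
Slice 3: Δl = 1.9/cos15.5° = 1.972 m; N'_3 = 180·cos15.5° − 1·1.972 = 171.5; c'Δl = 26.42; W sinα = 48.1
Slice 4: Δl = 1.3/cos22.0° = 1.402 m; N'_4 = 110·cos22.0° − 7·1.402 = 92.2; c'Δl = 18.79; W sinα = 41.2
Slice 5: Δl = 2.7/cos30.6° = 3.137 m; N'_5 = 177·cos30.6° − 30·3.137 = 58.2; c'Δl = 42.03; W sinα = 90.1
Slice 6: Δl = 2.6/cos43.4° = 3.578 m; N'_6 = 70·cos43.4° − 11·3.578 = 11.5; c'Δl = 47.95; W sinα = 48.1
Σc'Δl = 211.9 kN/m; ΣN' = 724.2 kN/m; ΣW sinα = 249.3 kN/m
Resisting = 211.9 + 724.2·tan31.3° = 211.9 + 440.3 = 652.2 kN/m
FS = 652.2 / 249.3 = 2.617

FS = 2.62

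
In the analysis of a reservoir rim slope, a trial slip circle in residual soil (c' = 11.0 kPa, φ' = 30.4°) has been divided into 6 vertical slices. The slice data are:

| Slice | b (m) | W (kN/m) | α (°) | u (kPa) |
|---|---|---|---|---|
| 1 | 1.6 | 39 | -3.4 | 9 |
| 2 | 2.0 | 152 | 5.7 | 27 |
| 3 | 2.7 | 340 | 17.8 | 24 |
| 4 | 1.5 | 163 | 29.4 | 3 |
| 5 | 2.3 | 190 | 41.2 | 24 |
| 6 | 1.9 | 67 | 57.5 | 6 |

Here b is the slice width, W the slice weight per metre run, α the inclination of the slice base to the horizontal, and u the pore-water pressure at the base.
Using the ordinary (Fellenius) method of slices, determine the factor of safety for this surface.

Ordinary method of slices: FS = Σ[c'·Δl_i + (W_i cosα_i − u_i·Δl_i)·tanφ'] / Σ W_i sinα_i, with Δl_i = b_i / cosα_i.
Slice 1: Δl = 1.6/cos(-3.4°) = 1.603 m; N'_1 = 39·cos(-3.4°) − 9·1.603 = 24.5; c'Δl = 17.63; W sinα = -2.3
Slice 2: Δl = 2.0/cos5.7° = 2.010 m; N'_2 = 152·cos5.7° − 27·2.010 = 97.0; c'Δl = 22.11; W sinα = 15.1
Slice 3: Δl = 2.7/cos17.8° = 2.836 m; N'_3 = 340·cos17.8° − 24·2.836 = 255.7; c'Δl = 31.19; W sinα = 103.9
Slice 4: Δl = 1.5/cos29.4° = 1.722 m; N'_4 = 163·cos29.4° − 3·1.722 = 136.8; c'Δl = 18.94; W sinα = 80.0
Slice 5: Δl = 2.3/cos41.2° = 3.057 m; N'_5 = 190·cos41.2° − 24·3.057 = 69.6; c'Δl = 33.63; W sinα = 125.2
Slice 6: Δl = 1.9/cos57.5° = 3.536 m; N'_6 = 67·cos57.5° − 6·3.536 = 14.8; c'Δl = 38.90; W sinα = 56.5
Σc'Δl = 162.4 kN/m; ΣN' = 598.4 kN/m; ΣW sinα = 378.4 kN/m
Resisting = 162.4 + 598.4·tan30.4° = 162.4 + 351.1 = 513.5 kN/m
FS = 513.5 / 378.4 = 1.357

FS = 1.36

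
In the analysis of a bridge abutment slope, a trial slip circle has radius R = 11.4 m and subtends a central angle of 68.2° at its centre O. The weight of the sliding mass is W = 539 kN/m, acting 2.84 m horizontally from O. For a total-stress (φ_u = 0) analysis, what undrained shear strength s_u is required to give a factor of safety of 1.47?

s_u = 14.5 kPa

FS = s_u·L_a·R / (W·d), so s_u = FS·W·d / (L_a·R).
Arc length L_a = R·θ = 11.4·(68.2°·π/180) = 11.4·1.1903 = 13.57 m
s_u = 1.47·539·2.84 / (13.57·11.4) = 2250.2 / 154.69 = 14.55 kPa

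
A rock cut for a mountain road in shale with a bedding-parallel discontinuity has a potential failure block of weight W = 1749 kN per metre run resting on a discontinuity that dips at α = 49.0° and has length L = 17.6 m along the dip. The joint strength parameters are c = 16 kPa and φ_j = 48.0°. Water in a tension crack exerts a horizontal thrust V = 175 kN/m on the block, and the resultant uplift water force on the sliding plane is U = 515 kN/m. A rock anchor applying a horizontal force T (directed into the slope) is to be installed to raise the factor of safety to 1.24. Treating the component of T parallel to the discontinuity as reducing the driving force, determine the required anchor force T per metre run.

Resolving forces along and normal to the sliding plane, with the horizontal anchor force T adding T·sinα to the effective normal force and T·cosα acting up the plane against the driving force:
FS = [cL + (W cosα − U − V sinα + T sinα) tanφ_j] / [W sinα + V cosα − T cosα]
Without the anchor: N' = 500.4 kN/m, driving T_d = 1434.8 kN/m, resisting R = 16·17.6 + 500.4·tan48.0° = 837.3 kN/m, FS = 0.58.
Setting FS = 1.24 and solving for T:
1.24·(1434.8 − T cos49.0°) = 837.3 + T sin49.0°·tan48.0°
T·(sin49.0°·tan48.0° + 1.24·cos49.0°) = 1.24·1434.8 − 837.3
T·(0.7547·1.1106 + 1.24·0.6561) = 1779.1 − 837.3 = 941.8
T·1.6517 = 941.8
T = 570.2 kN/m

T = 570 kN/m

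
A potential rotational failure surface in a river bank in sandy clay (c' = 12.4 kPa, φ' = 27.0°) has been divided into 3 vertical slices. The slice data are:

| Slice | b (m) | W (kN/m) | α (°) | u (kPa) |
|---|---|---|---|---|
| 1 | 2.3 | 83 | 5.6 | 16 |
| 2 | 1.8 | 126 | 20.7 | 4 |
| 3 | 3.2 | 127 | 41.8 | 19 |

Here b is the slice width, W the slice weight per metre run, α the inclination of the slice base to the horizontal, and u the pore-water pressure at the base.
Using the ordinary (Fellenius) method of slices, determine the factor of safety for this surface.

Ordinary method of slices: FS = Σ[c'·Δl_i + (W_i cosα_i − u_i·Δl_i)·tanφ'] / Σ W_i sinα_i, with Δl_i = b_i / cosα_i.
Slice 1: Δl = 2.3/cos5.6° = 2.311 m; N'_1 = 83·cos5.6° − 16·2.311 = 45.6; c'Δl = 28.66; W sinα = 8.1
Slice 2: Δl = 1.8/cos20.7° = 1.924 m; N'_2 = 126·cos20.7° − 4·1.924 = 110.2; c'Δl = 23.86; W sinα = 44.5
Slice 3: Δl = 3.2/cos41.8° = 4.293 m; N'_3 = 127·cos41.8° − 19·4.293 = 13.1; c'Δl = 53.23; W sinα = 84.6
Σc'Δl = 105.7 kN/m; ΣN' = 168.9 kN/m; ΣW sinα = 137.3 kN/m
Resisting = 105.7 + 168.9·tan27.0° = 105.7 + 86.1 = 191.8 kN/m
FS = 191.8 / 137.3 = 1.397

FS = 1.40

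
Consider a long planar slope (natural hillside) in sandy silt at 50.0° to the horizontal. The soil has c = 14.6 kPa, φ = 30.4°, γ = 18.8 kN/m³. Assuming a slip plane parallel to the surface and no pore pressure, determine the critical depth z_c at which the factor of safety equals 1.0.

Setting FS = 1.00 in FS = [c + γz cos²β tanφ] / [γz sinβ cosβ] and solving for z:
z = c / [γ cosβ (FS·sinβ − cosβ·tanφ)]
  = 14.6 / [18.8·cos50.0°·(1.00·sin50.0° − cos50.0°·tan30.4°)]
  = 14.6 / [18.8·0.6428·(1.00·0.7660 − 0.6428·0.5867)]
  = 14.6 / 4.6999 = 3.106 m

z_c = 3.11 m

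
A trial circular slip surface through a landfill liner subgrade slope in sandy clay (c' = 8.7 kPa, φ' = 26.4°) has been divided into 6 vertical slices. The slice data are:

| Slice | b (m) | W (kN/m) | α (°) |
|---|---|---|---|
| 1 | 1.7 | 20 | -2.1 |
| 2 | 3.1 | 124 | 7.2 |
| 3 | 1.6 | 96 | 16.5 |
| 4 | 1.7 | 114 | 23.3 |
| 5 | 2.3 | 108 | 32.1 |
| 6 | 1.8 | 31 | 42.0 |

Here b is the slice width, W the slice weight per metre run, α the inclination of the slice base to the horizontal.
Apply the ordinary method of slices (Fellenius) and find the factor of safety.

Ordinary method of slices: FS = Σ[c'·Δl_i + (W_i cosα_i)·tanφ'] / Σ W_i sinα_i, with Δl_i = b_i / cosα_i.
Slice 1: Δl = 1.7/cos(-2.1°) = 1.701 m; N'_1 = 20·cos(-2.1°) = 20.0; c'Δl = 14.80; W sinα = -0.7
Slice 2: Δl = 3.1/cos7.2° = 3.125 m; N'_2 = 124·cos7.2° = 123.0; c'Δl = 27.18; W sinα = 15.5
Slice 3: Δl = 1.6/cos16.5° = 1.669 m; N'_3 = 96·cos16.5° = 92.0; c'Δl = 14.52; W sinα = 27.3
Slice 4: Δl = 1.7/cos23.3° = 1.851 m; N'_4 = 114·cos23.3° = 104.7; c'Δl = 16.10; W sinα = 45.1
Slice 5: Δl = 2.3/cos32.1° = 2.715 m; N'_5 = 108·cos32.1° = 91.5; c'Δl = 23.62; W sinα = 57.4
Slice 6: Δl = 1.8/cos42.0° = 2.422 m; N'_6 = 31·cos42.0° = 23.0; c'Δl = 21.07; W sinα = 20.7
Σc'Δl = 117.3 kN/m; ΣN' = 454.3 kN/m; ΣW sinα = 165.3 kN/m
Resisting = 117.3 + 454.3·tan26.4° = 117.3 + 225.5 = 342.8 kN/m
FS = 342.8 / 165.3 = 2.074

FS = 2.07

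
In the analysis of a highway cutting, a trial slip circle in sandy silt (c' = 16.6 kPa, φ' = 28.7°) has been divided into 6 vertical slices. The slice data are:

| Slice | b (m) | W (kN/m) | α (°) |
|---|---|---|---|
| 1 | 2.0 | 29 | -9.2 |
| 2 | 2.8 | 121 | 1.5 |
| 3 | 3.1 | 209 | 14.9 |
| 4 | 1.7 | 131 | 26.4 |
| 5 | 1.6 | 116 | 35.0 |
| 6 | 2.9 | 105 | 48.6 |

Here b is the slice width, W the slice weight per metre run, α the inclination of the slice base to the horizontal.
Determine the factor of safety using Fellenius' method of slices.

Ordinary method of slices: FS = Σ[c'·Δl_i + (W_i cosα_i)·tanφ'] / Σ W_i sinα_i, with Δl_i = b_i / cosα_i.
Slice 1: Δl = 2.0/cos(-9.2°) = 2.026 m; N'_1 = 29·cos(-9.2°) = 28.6; c'Δl = 33.63; W sinα = -4.6
Slice 2: Δl = 2.8/cos1.5° = 2.801 m; N'_2 = 121·cos1.5° = 121.0; c'Δl = 46.50; W sinα = 3.2
Slice 3: Δl = 3.1/cos14.9° = 3.208 m; N'_3 = 209·cos14.9° = 202.0; c'Δl = 53.25; W sinα = 53.7
Slice 4: Δl = 1.7/cos26.4° = 1.898 m; N'_4 = 131·cos26.4° = 117.3; c'Δl = 31.51; W sinα = 58.2
Slice 5: Δl = 1.6/cos35.0° = 1.953 m; N'_5 = 116·cos35.0° = 95.0; c'Δl = 32.42; W sinα = 66.5
Slice 6: Δl = 2.9/cos48.6° = 4.385 m; N'_6 = 105·cos48.6° = 69.4; c'Δl = 72.79; W sinα = 78.8
Σc'Δl = 270.1 kN/m; ΣN' = 633.4 kN/m; ΣW sinα = 255.8 kN/m
Resisting = 270.1 + 633.4·tan28.7° = 270.1 + 346.8 = 616.9 kN/m
FS = 616.9 / 255.8 = 2.411

FS = 2.41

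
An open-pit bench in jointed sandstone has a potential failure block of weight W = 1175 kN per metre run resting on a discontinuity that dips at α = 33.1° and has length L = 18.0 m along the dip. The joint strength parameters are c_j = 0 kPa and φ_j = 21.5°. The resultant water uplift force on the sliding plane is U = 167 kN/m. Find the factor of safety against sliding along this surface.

Resolving the block weight along and normal to the plane and applying the Mohr–Coulomb strength on the joint:
N' = W cosα − U = 1175·cos33.1° − 167 = 817.3 kN/m
Driving force T = W sinα = 1175·sin33.1° = 641.7 kN/m
Resisting force R = c_j·L + N'·tanφ_j = 0·18.0 + 817.3·tan21.5° = 0.0 + 322.0 = 322.0 kN/m
FS = R / T = 322.0 / 641.7 = 0.502

FS = 0.50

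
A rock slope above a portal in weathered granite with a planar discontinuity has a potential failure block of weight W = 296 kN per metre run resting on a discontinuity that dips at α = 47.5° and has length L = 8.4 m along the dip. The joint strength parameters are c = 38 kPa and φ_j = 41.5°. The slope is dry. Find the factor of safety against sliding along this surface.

FS = 2.27

Resolving the block weight along and normal to the plane and applying the Mohr–Coulomb strength on the joint:
N' = W cosα = 296·cos47.5° = 200.0 kN/m
Driving force T = W sinα = 296·sin47.5° = 218.2 kN/m
Resisting force R = c·L + N'·tanφ_j = 38·8.4 + 200.0·tan41.5° = 319.2 + 176.9 = 496.1 kN/m
FS = R / T = 496.1 / 218.2 = 2.273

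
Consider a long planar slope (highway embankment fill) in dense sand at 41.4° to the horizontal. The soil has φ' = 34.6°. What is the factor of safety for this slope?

FS = 0.78

For a dry cohesionless infinite slope the factor of safety is FS = tanφ' / tanβ.
FS = tan34.6° / tan41.4° = 0.6899 / 0.8816 = 0.782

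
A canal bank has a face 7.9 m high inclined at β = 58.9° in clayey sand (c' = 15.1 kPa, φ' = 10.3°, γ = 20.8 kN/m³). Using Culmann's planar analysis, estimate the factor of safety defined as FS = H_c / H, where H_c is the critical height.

FS = 0.91

H_c = (4c'/γ) · sinβ cosφ' / [1 − cos(β − φ')]
    = (4·15.1/20.8) · sin58.9°·cos10.3° / [1 − cos48.6°]
    = 2.904 · 0.8425 / 0.3387 = 7.22 m
FS = H_c / H = 7.22 / 7.9 = 0.914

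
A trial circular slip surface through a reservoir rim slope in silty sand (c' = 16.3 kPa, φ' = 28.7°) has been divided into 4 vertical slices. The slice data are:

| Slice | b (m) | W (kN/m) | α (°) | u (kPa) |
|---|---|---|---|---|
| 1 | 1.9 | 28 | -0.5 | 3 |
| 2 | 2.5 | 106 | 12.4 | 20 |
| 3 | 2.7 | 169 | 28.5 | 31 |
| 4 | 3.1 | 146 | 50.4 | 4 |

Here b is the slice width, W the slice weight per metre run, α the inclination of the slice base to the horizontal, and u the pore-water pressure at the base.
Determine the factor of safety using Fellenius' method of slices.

FS = 1.45

Ordinary method of slices: FS = Σ[c'·Δl_i + (W_i cosα_i − u_i·Δl_i)·tanφ'] / Σ W_i sinα_i, with Δl_i = b_i / cosα_i.
Slice 1: Δl = 1.9/cos(-0.5°) = 1.900 m; N'_1 = 28·cos(-0.5°) − 3·1.900 = 22.3; c'Δl = 30.97; W sinα = -0.2
Slice 2: Δl = 2.5/cos12.4° = 2.560 m; N'_2 = 106·cos12.4° − 20·2.560 = 52.3; c'Δl = 41.72; W sinα = 22.8
Slice 3: Δl = 2.7/cos28.5° = 3.072 m; N'_3 = 169·cos28.5° − 31·3.072 = 53.3; c'Δl = 50.08; W sinα = 80.6
Slice 4: Δl = 3.1/cos50.4° = 4.863 m; N'_4 = 146·cos50.4° − 4·4.863 = 73.6; c'Δl = 79.27; W sinα = 112.5
Σc'Δl = 202.0 kN/m; ΣN' = 201.5 kN/m; ΣW sinα = 215.7 kN/m
Resisting = 202.0 + 201.5·tan28.7° = 202.0 + 110.3 = 312.4 kN/m
FS = 312.4 / 215.7 = 1.449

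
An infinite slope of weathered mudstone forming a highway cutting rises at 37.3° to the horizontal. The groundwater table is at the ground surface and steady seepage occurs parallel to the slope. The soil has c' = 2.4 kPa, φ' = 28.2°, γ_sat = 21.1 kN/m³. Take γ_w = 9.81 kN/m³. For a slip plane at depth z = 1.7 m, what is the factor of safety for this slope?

FS = 0.52

With seepage parallel to the slope and the water table at the surface, the effective normal stress on the slip plane uses the buoyant unit weight γ' = γ_sat − γ_w while the driving shear stress uses γ_sat:
FS = [c' + γ' z cos²β tanφ'] / [γ_sat z sinβ cosβ]
γ' = 21.1 − 9.81 = 11.29 kN/m³
Numerator = 2.4 + 11.29·1.7·cos²37.3°·tan28.2° = 2.4 + 11.29·1.7·0.6328·0.5362 = 8.912 kPa
Denominator = 21.1·1.7·sin37.3°·cos37.3° = 21.1·1.7·0.6060·0.7955 = 17.291 kPa
FS = 8.912 / 17.291 = 0.515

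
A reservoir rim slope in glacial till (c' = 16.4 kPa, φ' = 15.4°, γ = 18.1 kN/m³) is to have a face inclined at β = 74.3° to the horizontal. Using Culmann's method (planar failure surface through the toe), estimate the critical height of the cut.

H_c = 6.96 m

Culmann's analysis gives the critical failure plane at α_cr = (β + φ')/2 = (74.3 + 15.4)/2 = 44.9°, and the critical height
H_c = (4c'/γ) · sinβ cosφ' / [1 − cos(β − φ')]
    = (4·16.4/18.1) · sin74.3°·cos15.4° / [1 − cos(58.9°)]
    = 3.624 · 0.9627·0.9641 / [1 − 0.5165]
    = 3.624 · 0.9281 / 0.4835
    = 6.96 m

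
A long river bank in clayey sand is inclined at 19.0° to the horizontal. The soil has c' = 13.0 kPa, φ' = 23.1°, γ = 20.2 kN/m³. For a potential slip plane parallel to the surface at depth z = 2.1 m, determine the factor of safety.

FS = 2.23

For an infinite slope with a slip plane parallel to the surface (no pore pressure): FS = [c' + γz cos²β tanφ'] / [γz sinβ cosβ].
γz = 20.2·2.1 = 42.42 kN/m²
Numerator = 13.0 + 42.42·cos²19.0°·tan23.1° = 13.0 + 42.42·0.8940·0.4265 = 29.176 kPa
Denominator = 42.42·sin19.0°·cos19.0° = 42.42·0.3256·0.9455 = 13.058 kPa
FS = 29.176 / 13.058 = 2.234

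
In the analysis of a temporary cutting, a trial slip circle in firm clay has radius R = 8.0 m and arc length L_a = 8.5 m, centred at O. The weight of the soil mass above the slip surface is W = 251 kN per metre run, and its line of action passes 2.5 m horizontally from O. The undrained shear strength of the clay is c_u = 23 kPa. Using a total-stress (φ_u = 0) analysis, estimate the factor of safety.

FS = 2.49

Taking moments about the centre O, the resisting moment is provided by the undrained shear strength acting along the arc:
M_R = c_u·L_a·R = 23·8.50·8.0 = 1564.0 kN·m/m
M_D = W·d = 251·2.5 = 627.5 kN·m/m
FS = M_R / M_D = 1564.0 / 627.5 = 2.492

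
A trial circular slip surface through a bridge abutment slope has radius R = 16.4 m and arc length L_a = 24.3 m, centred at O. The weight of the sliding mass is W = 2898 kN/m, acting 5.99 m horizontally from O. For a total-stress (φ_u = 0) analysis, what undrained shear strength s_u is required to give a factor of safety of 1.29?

FS = s_u·L_a·R / (W·d), so s_u = FS·W·d / (L_a·R).
s_u = 1.29·2898·5.99 / (24.30·16.4) = 22393.1 / 398.52 = 56.19 kPa

s_u = 56.2 kPa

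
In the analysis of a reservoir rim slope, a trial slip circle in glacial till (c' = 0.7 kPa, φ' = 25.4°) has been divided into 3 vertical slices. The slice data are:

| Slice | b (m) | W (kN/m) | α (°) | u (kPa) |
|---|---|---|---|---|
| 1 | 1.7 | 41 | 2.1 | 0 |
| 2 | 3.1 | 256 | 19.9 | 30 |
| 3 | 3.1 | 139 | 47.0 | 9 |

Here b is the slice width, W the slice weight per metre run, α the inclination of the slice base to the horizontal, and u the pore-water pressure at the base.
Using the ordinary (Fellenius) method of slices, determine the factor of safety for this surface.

FS = 0.63

Ordinary method of slices: FS = Σ[c'·Δl_i + (W_i cosα_i − u_i·Δl_i)·tanφ'] / Σ W_i sinα_i, with Δl_i = b_i / cosα_i.
Slice 1: Δl = 1.7/cos2.1° = 1.701 m; N'_1 = 41·cos2.1° − 0·1.701 = 41.0; c'Δl = 1.19; W sinα = 1.5
Slice 2: Δl = 3.1/cos19.9° = 3.297 m; N'_2 = 256·cos19.9° − 30·3.297 = 141.8; c'Δl = 2.31; W sinα = 87.1
Slice 3: Δl = 3.1/cos47.0° = 4.545 m; N'_3 = 139·cos47.0° − 9·4.545 = 53.9; c'Δl = 3.18; W sinα = 101.7
Σc'Δl = 6.7 kN/m; ΣN' = 236.7 kN/m; ΣW sinα = 190.3 kN/m
Resisting = 6.7 + 236.7·tan25.4° = 6.7 + 112.4 = 119.1 kN/m
FS = 119.1 / 190.3 = 0.626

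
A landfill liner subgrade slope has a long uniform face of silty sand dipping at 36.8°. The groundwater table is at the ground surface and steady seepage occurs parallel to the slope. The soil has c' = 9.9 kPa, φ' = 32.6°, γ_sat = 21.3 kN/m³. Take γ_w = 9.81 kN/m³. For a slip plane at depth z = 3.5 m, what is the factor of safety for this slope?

FS = 0.74

With seepage parallel to the slope and the water table at the surface, the effective normal stress on the slip plane uses the buoyant unit weight γ' = γ_sat − γ_w while the driving shear stress uses γ_sat:
FS = [c' + γ' z cos²β tanφ'] / [γ_sat z sinβ cosβ]
γ' = 21.3 − 9.81 = 11.49 kN/m³
Numerator = 9.9 + 11.49·3.5·cos²36.8°·tan32.6° = 9.9 + 11.49·3.5·0.6412·0.6395 = 26.390 kPa
Denominator = 21.3·3.5·sin36.8°·cos36.8° = 21.3·3.5·0.5990·0.8007 = 35.758 kPa
FS = 26.390 / 35.758 = 0.738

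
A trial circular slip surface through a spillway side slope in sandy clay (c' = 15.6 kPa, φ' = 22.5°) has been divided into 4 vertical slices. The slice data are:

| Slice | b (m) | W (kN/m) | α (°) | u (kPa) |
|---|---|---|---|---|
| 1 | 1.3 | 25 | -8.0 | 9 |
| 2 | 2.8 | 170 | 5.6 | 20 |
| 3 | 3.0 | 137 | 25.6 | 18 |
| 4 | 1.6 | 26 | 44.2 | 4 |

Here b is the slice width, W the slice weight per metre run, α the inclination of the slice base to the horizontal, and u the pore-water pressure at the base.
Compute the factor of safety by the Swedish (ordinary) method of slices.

Ordinary method of slices: FS = Σ[c'·Δl_i + (W_i cosα_i − u_i·Δl_i)·tanφ'] / Σ W_i sinα_i, with Δl_i = b_i / cosα_i.
Slice 1: Δl = 1.3/cos(-8.0°) = 1.313 m; N'_1 = 25·cos(-8.0°) − 9·1.313 = 12.9; c'Δl = 20.48; W sinα = -3.5
Slice 2: Δl = 2.8/cos5.6° = 2.813 m; N'_2 = 170·cos5.6° − 20·2.813 = 112.9; c'Δl = 43.89; W sinα = 16.6
Slice 3: Δl = 3.0/cos25.6° = 3.327 m; N'_3 = 137·cos25.6° − 18·3.327 = 63.7; c'Δl = 51.89; W sinα = 59.2
Slice 4: Δl = 1.6/cos44.2° = 2.232 m; N'_4 = 26·cos44.2° − 4·2.232 = 9.7; c'Δl = 34.82; W sinα = 18.1
Σc'Δl = 151.1 kN/m; ΣN' = 199.2 kN/m; ΣW sinα = 90.4 kN/m
Resisting = 151.1 + 199.2·tan22.5° = 151.1 + 82.5 = 233.6 kN/m
FS = 233.6 / 90.4 = 2.583

FS = 2.58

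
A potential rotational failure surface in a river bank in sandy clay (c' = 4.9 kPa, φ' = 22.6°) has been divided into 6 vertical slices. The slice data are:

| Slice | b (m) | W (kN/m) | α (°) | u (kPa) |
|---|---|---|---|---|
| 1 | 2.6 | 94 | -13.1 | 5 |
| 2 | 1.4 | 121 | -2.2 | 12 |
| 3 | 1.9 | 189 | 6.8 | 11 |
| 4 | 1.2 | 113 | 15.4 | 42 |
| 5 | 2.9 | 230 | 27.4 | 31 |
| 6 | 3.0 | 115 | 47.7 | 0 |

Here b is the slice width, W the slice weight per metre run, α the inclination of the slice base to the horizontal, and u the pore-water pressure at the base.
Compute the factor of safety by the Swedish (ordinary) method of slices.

FS = 1.46

Ordinary method of slices: FS = Σ[c'·Δl_i + (W_i cosα_i − u_i·Δl_i)·tanφ'] / Σ W_i sinα_i, with Δl_i = b_i / cosα_i.
Slice 1: Δl = 2.6/cos(-13.1°) = 2.669 m; N'_1 = 94·cos(-13.1°) − 5·2.669 = 78.2; c'Δl = 13.08; W sinα = -21.3
Slice 2: Δl = 1.4/cos(-2.2°) = 1.401 m; N'_2 = 121·cos(-2.2°) − 12·1.401 = 104.1; c'Δl = 6.87; W sinα = -4.6
Slice 3: Δl = 1.9/cos6.8° = 1.913 m; N'_3 = 189·cos6.8° − 11·1.913 = 166.6; c'Δl = 9.38; W sinα = 22.4
Slice 4: Δl = 1.2/cos15.4° = 1.245 m; N'_4 = 113·cos15.4° − 42·1.245 = 56.7; c'Δl = 6.10; W sinα = 30.0
Slice 5: Δl = 2.9/cos27.4° = 3.266 m; N'_5 = 230·cos27.4° − 31·3.266 = 102.9; c'Δl = 16.01; W sinα = 105.8
Slice 6: Δl = 3.0/cos47.7° = 4.458 m; N'_6 = 115·cos47.7° − 0·4.458 = 77.4; c'Δl = 21.84; W sinα = 85.1
Σc'Δl = 73.3 kN/m; ΣN' = 585.9 kN/m; ΣW sinα = 217.3 kN/m
Resisting = 73.3 + 585.9·tan22.6° = 73.3 + 243.9 = 317.2 kN/m
FS = 317.2 / 217.3 = 1.459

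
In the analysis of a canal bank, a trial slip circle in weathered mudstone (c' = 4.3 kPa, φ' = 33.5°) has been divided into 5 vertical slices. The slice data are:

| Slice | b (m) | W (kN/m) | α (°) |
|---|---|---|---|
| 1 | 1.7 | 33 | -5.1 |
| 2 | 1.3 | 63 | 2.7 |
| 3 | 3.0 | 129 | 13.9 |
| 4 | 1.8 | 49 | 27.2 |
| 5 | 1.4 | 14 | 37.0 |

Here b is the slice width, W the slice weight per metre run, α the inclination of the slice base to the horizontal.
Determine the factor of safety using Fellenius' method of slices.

Ordinary method of slices: FS = Σ[c'·Δl_i + (W_i cosα_i)·tanφ'] / Σ W_i sinα_i, with Δl_i = b_i / cosα_i.
Slice 1: Δl = 1.7/cos(-5.1°) = 1.707 m; N'_1 = 33·cos(-5.1°) = 32.9; c'Δl = 7.34; W sinα = -2.9
Slice 2: Δl = 1.3/cos2.7° = 1.301 m; N'_2 = 63·cos2.7° = 62.9; c'Δl = 5.60; W sinα = 3.0
Slice 3: Δl = 3.0/cos13.9° = 3.091 m; N'_3 = 129·cos13.9° = 125.2; c'Δl = 13.29; W sinα = 31.0
Slice 4: Δl = 1.8/cos27.2° = 2.024 m; N'_4 = 49·cos27.2° = 43.6; c'Δl = 8.70; W sinα = 22.4
Slice 5: Δl = 1.4/cos37.0° = 1.753 m; N'_5 = 14·cos37.0° = 11.2; c'Δl = 7.54; W sinα = 8.4
Σc'Δl = 42.5 kN/m; ΣN' = 275.8 kN/m; ΣW sinα = 61.8 kN/m
Resisting = 42.5 + 275.8·tan33.5° = 42.5 + 182.5 = 225.0 kN/m
FS = 225.0 / 61.8 = 3.638

FS = 3.64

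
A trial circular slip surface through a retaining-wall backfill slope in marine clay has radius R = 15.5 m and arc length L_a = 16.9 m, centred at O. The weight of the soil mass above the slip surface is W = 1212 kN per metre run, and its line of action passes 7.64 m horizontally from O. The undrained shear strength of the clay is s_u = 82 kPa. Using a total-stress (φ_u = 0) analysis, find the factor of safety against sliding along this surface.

FS = 2.32

Taking moments about the centre O, the resisting moment is provided by the undrained shear strength acting along the arc:
M_R = s_u·L_a·R = 82·16.90·15.5 = 21479.9 kN·m/m
M_D = W·d = 1212·7.64 = 9259.7 kN·m/m
FS = M_R / M_D = 21479.9 / 9259.7 = 2.320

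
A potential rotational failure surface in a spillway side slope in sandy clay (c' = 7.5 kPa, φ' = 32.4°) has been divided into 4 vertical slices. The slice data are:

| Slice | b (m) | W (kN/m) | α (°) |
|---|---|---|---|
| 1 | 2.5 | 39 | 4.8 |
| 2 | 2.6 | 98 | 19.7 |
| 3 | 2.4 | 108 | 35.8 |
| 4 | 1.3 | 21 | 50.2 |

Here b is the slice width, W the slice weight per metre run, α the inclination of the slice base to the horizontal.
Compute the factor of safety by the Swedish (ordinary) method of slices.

FS = 1.94

Ordinary method of slices: FS = Σ[c'·Δl_i + (W_i cosα_i)·tanφ'] / Σ W_i sinα_i, with Δl_i = b_i / cosα_i.
Slice 1: Δl = 2.5/cos4.8° = 2.509 m; N'_1 = 39·cos4.8° = 38.9; c'Δl = 18.82; W sinα = 3.3
Slice 2: Δl = 2.6/cos19.7° = 2.762 m; N'_2 = 98·cos19.7° = 92.3; c'Δl = 20.71; W sinα = 33.0
Slice 3: Δl = 2.4/cos35.8° = 2.959 m; N'_3 = 108·cos35.8° = 87.6; c'Δl = 22.19; W sinα = 63.2
Slice 4: Δl = 1.3/cos50.2° = 2.031 m; N'_4 = 21·cos50.2° = 13.4; c'Δl = 15.23; W sinα = 16.1
Σc'Δl = 77.0 kN/m; ΣN' = 232.2 kN/m; ΣW sinα = 115.6 kN/m
Resisting = 77.0 + 232.2·tan32.4° = 77.0 + 147.3 = 224.3 kN/m
FS = 224.3 / 115.6 = 1.940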